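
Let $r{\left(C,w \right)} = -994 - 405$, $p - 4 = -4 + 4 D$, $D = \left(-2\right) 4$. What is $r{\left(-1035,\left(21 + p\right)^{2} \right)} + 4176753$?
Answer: $4175354$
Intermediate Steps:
$D = -8$
$p = -32$ ($p = 4 + \left(-4 + 4 \left(-8\right)\right) = 4 - 36 = -32$)
$r{\left(C,w \right)} = -1399$ ($r{\left(C,w \right)} = -994 - 405 = -1399$)
$r{\left(-1035,\left(21 + p\right)^{2} \right)} + 4176753 = -1399 + 4176753 = 4175354$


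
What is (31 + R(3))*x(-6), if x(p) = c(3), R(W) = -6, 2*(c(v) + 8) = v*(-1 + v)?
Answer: -125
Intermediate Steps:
c(v) = -8 + v*(-1 + v)/2 (c(v) = -8 + (v*(-1 + v))/2 = -8 + v*(-1 + v)/2)
x(p) = -5 (x(p) = -8 + (½)*3² - ½*3 = -8 + (½)*9 - 3/2 = -8 + 9/2 - 3/2 = -5)
(31 + R(3))*x(-6) = (31 - 6)*(-5) = 25*(-5) = -125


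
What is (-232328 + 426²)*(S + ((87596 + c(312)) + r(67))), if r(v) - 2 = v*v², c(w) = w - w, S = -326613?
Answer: -3140009296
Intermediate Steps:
c(w) = 0
r(v) = 2 + v³ (r(v) = 2 + v*v² = 2 + v³)
(-232328 + 426²)*(S + ((87596 + c(312)) + r(67))) = (-232328 + 426²)*(-326613 + ((87596 + 0) + (2 + 67³))) = (-232328 + 181476)*(-326613 + (87596 + (2 + 300763))) = -50852*(-326613 + (87596 + 300765)) = -50852*(-326613 + 388361) = -50852*61748 = -3140009296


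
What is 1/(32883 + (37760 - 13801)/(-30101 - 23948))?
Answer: 54049/1777269308 ≈ 3.0411e-5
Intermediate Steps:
1/(32883 + (37760 - 13801)/(-30101 - 23948)) = 1/(32883 + 23959/(-54049)) = 1/(32883 + 23959*(-1/54049)) = 1/(32883 - 23959/54049) = 1/(1777269308/54049) = 54049/1777269308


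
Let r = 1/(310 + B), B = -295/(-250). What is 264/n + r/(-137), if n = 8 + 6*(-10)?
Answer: -140685128/27710579 ≈ -5.0770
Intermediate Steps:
B = 59/50 (B = -295*(-1/250) = 59/50 ≈ 1.1800)
r = 50/15559 (r = 1/(310 + 59/50) = 1/(15559/50) = 50/15559 ≈ 0.0032136)
n = -52 (n = 8 - 60 = -52)
264/n + r/(-137) = 264/(-52) + (50/15559)/(-137) = 264*(-1/52) + (50/15559)*(-1/137) = -66/13 - 50/2131583 = -140685128/27710579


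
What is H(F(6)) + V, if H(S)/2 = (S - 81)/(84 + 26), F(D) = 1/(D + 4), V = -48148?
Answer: -26482209/550 ≈ -48150.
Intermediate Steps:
F(D) = 1/(4 + D)
H(S) = -81/55 + S/55 (H(S) = 2*((S - 81)/(84 + 26)) = 2*((-81 + S)/110) = 2*((-81 + S)*(1/110)) = 2*(-81/110 + S/110) = -81/55 + S/55)
H(F(6)) + V = (-81/55 + 1/(55*(4 + 6))) - 48148 = (-81/55 + (1/55)/10) - 48148 = (-81/55 + (1/55)*(1/10)) - 48148 = (-81/55 + 1/550) - 48148 = -809/550 - 48148 = -26482209/550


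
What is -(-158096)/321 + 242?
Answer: 235778/321 ≈ 734.51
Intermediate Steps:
-(-158096)/321 + 242 = -482*(-328/321) + 242 = 158096/321 + 242 = 235778/321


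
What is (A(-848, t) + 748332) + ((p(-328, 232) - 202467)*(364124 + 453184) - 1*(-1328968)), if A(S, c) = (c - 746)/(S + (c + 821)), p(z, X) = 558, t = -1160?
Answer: -195878459476758/1187 ≈ -1.6502e+11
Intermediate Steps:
A(S, c) = (-746 + c)/(821 + S + c) (A(S, c) = (-746 + c)/(S + (821 + c)) = (-746 + c)/(821 + S + c))
(A(-848, t) + 748332) + ((p(-328, 232) - 202467)*(364124 + 453184) - 1*(-1328968)) = ((-746 - 1160)/(821 - 848 - 1160) + 748332) + ((558 - 202467)*(364124 + 453184) - 1*(-1328968)) = (-1906/(-1187) + 748332) + (-201909*817308 + 1328968) = (-1/1187*(-1906) + 748332) + (-165021840972 + 1328968) = (1906/1187 + 748332) - 165020512004 = 888271990/1187 - 165020512004 = -195878459476758/1187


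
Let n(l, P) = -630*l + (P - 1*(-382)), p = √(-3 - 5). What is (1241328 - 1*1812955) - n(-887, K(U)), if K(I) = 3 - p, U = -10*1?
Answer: -1130822 + 2*I*√2 ≈ -1.1308e+6 + 2.8284*I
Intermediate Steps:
U = -10
p = 2*I*√2 (p = √(-8) = 2*I*√2 ≈ 2.8284*I)
K(I) = 3 - 2*I*√2
n(l, P) = 382 + P - 630*l (n(l, P) = -630*l + (P + 382) = -630*l + (382 + P) = 382 + P - 630*l)
(1241328 - 1*1812955) - n(-887, K(U)) = (1241328 - 1*1812955) - (382 + (3 - 2*I*√2) - 630*(-887)) = (1241328 - 1812955) - (382 + (3 - 2*I*√2) + 558810) = -571627 - (559195 - 2*I*√2) = -571627 + (-559195 + 2*I*√2) = -1130822 + 2*I*√2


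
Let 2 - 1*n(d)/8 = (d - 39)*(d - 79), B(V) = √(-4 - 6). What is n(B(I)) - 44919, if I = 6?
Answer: -69471 + 944*I*√10 ≈ -69471.0 + 2985.2*I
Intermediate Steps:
B(V) = I*√10 (B(V) = √(-10) = I*√10)
n(d) = 16 - 8*(-79 + d)*(-39 + d) (n(d) = 16 - 8*(d - 39)*(d - 79) = 16 - 8*(-39 + d)*(-79 + d) = 16 - 8*(-79 + d)*(-39 + d))
n(B(I)) - 44919 = (-24632 - 8*(I*√10)² + 944*(I*√10)) - 44919 = (-24632 - 8*(-10) + 944*I*√10) - 44919 = (-24632 + 80 + 944*I*√10) - 44919 = (-24552 + 944*I*√10) - 44919 = -69471 + 944*I*√10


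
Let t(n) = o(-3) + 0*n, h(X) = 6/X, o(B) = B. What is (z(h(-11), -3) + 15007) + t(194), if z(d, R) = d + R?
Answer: 165005/11 ≈ 15000.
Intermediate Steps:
z(d, R) = R + d
t(n) = -3 (t(n) = -3 + 0*n = -3 + 0 = -3)
(z(h(-11), -3) + 15007) + t(194) = ((-3 + 6/(-11)) + 15007) - 3 = ((-3 + 6*(-1/11)) + 15007) - 3 = ((-3 - 6/11) + 15007) - 3 = (-39/11 + 15007) - 3 = 165038/11 - 3 = 165005/11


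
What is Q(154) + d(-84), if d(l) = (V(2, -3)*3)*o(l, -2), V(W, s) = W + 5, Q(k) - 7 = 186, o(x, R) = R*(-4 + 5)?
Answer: 151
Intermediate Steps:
o(x, R) = R (o(x, R) = R*1 = R)
Q(k) = 193 (Q(k) = 7 + 186 = 193)
V(W, s) = 5 + W
d(l) = -42 (d(l) = ((5 + 2)*3)*(-2) = (7*3)*(-2) = 21*(-2) = -42)
Q(154) + d(-84) = 193 - 42 = 151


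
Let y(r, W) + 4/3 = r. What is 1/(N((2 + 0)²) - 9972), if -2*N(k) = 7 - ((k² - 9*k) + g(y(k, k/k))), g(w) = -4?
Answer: -2/19975 ≈ -0.00010013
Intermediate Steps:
y(r, W) = -4/3 + r
N(k) = -11/2 + k²/2 - 9*k/2 (N(k) = -(7 - ((k² - 9*k) - 4))/2 = -(7 - (-4 + k² - 9*k))/2 = -(7 + (4 - k² + 9*k))/2 = -(11 - k² + 9*k)/2 = -11/2 + k²/2 - 9*k/2)
1/(N((2 + 0)²) - 9972) = 1/((-11/2 + ((2 + 0)²)²/2 - 9*(2 + 0)²/2) - 9972) = 1/((-11/2 + (2²)²/2 - 9/2*2²) - 9972) = 1/((-11/2 + (½)*4² - 9/2*4) - 9972) = 1/((-11/2 + (½)*16 - 18) - 9972) = 1/((-11/2 + 8 - 18) - 9972) = 1/(-31/2 - 9972) = 1/(-19975/2) = -2/19975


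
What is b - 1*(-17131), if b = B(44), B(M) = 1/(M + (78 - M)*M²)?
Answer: 1128384709/65868 ≈ 17131.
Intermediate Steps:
B(M) = 1/(M + M²*(78 - M))
b = 1/65868 (b = 1/(44*(1 - 1*44² + 78*44)) = 1/(44*(1 - 1*1936 + 3432)) = 1/(44*(1 - 1936 + 3432)) = (1/44)/1497 = (1/44)*(1/1497) = 1/65868 ≈ 1.5182e-5)
b - 1*(-17131) = 1/65868 - 1*(-17131) = 1/65868 + 17131 = 1128384709/65868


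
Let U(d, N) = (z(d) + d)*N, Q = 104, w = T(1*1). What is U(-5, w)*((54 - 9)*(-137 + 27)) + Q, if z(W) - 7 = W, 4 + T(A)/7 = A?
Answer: -311746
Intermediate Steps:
T(A) = -28 + 7*A
w = -21 (w = -28 + 7*(1*1) = -28 + 7*1 = -28 + 7 = -21)
z(W) = 7 + W
U(d, N) = N*(7 + 2*d) (U(d, N) = ((7 + d) + d)*N = (7 + 2*d)*N = N*(7 + 2*d))
U(-5, w)*((54 - 9)*(-137 + 27)) + Q = (-21*(7 + 2*(-5)))*((54 - 9)*(-137 + 27)) + 104 = (-21*(7 - 10))*(45*(-110)) + 104 = -21*(-3)*(-4950) + 104 = 63*(-4950) + 104 = -311850 + 104 = -311746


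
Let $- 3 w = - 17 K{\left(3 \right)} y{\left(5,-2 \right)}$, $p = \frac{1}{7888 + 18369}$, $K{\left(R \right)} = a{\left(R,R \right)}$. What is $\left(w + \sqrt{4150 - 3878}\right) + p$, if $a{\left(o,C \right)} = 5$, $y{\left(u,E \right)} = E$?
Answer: $- \frac{4463687}{78771} + 4 \sqrt{17} \approx -40.174$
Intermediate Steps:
$K{\left(R \right)} = 5$
$p = \frac{1}{26257} \approx 3.8085 \cdot 10^{-5}$
$w = - \frac{170}{3}$ ($w = - \frac{\left(-17\right) 5 \left(-2\right)}{3} = - \frac{\left(-85\right) \left(-2\right)}{3} = \left(- \frac{1}{3}\right) 170 = - \frac{170}{3} \approx -56.667$)
$\left(w + \sqrt{4150 - 3878}\right) + p = \left(- \frac{170}{3} + \sqrt{4150 - 3878}\right) + \frac{1}{26257} = \left(- \frac{170}{3} + \sqrt{272}\right) + \frac{1}{26257} = \left(- \frac{170}{3} + 4 \sqrt{17}\right) + \frac{1}{26257} = - \frac{4463687}{78771} + 4 \sqrt{17}$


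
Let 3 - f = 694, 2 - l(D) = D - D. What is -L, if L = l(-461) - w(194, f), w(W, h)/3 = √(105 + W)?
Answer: -2 + 3*√299 ≈ 49.875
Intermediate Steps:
l(D) = 2 (l(D) = 2 - (D - D) = 2 - 1*0 = 2 + 0 = 2)
f = -691 (f = 3 - 1*694 = 3 - 694 = -691)
w(W, h) = 3*√(105 + W)
L = 2 - 3*√299 (L = 2 - 3*√(105 + 194) = 2 - 3*√299 ≈ -49.875)
-L = -(2 - 3*√299) = -2 + 3*√299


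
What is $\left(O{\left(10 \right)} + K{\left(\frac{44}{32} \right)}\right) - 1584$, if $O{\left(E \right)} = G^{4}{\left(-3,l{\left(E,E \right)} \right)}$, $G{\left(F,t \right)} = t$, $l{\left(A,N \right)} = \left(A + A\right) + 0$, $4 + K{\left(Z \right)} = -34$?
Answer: $158378$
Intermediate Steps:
$K{\left(Z \right)} = -38$ ($K{\left(Z \right)} = -4 - 34 = -38$)
$l{\left(A,N \right)} = 2 A$ ($l{\left(A,N \right)} = 2 A + 0 = 2 A$)
$O{\left(E \right)} = 16 E^{4}$ ($O{\left(E \right)} = \left(2 E\right)^{4} = 16 E^{4}$)
$\left(O{\left(10 \right)} + K{\left(\frac{44}{32} \right)}\right) - 1584 = \left(16 \cdot 10^{4} - 38\right) - 1584 = \left(16 \cdot 10000 - 38\right) - 1584 = \left(160000 - 38\right) - 1584 = 159962 - 1584 = 158378$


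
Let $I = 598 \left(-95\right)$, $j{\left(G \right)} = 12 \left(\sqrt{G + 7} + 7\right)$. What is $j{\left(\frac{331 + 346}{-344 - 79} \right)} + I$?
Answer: $-56726 + \frac{8 \sqrt{26837}}{47} \approx -56698.0$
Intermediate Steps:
$j{\left(G \right)} = 84 + 12 \sqrt{7 + G}$ ($j{\left(G \right)} = 12 \left(\sqrt{7 + G} + 7\right) = 12 \left(7 + \sqrt{7 + G}\right) = 84 + 12 \sqrt{7 + G}$)
$I = -56810$
$j{\left(\frac{331 + 346}{-344 - 79} \right)} + I = \left(84 + 12 \sqrt{7 + \frac{331 + 346}{-344 - 79}}\right) - 56810 = \left(84 + 12 \sqrt{7 + \frac{677}{-423}}\right) - 56810 = \left(84 + 12 \sqrt{7 + 677 \left(- \frac{1}{423}\right)}\right) - 56810 = \left(84 + 12 \sqrt{7 - \frac{677}{423}}\right) - 56810 = \left(84 + 12 \sqrt{\frac{2284}{423}}\right) - 56810 = \left(84 + 12 \frac{2 \sqrt{26837}}{141}\right) - 56810 = \left(84 + \frac{8 \sqrt{26837}}{47}\right) - 56810 = -56726 + \frac{8 \sqrt{26837}}{47}$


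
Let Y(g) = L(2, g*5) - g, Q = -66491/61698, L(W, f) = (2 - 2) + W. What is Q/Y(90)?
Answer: 66491/5429424 ≈ 0.012246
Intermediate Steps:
L(W, f) = W (L(W, f) = 0 + W = W)
Q = -66491/61698 (Q = -66491*1/61698 = -66491/61698 ≈ -1.0777)
Y(g) = 2 - g
Q/Y(90) = -66491/(61698*(2 - 1*90)) = -66491/(61698*(2 - 90)) = -66491/61698/(-88) = -66491/61698*(-1/88) = 66491/5429424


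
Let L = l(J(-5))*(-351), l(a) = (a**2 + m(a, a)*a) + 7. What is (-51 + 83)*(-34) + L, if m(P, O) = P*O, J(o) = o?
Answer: 31555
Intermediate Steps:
m(P, O) = O*P
l(a) = 7 + a**2 + a**3 (l(a) = (a**2 + (a*a)*a) + 7 = (a**2 + a**2*a) + 7 = (a**2 + a**3) + 7 = 7 + a**2 + a**3)
L = 32643 (L = (7 + (-5)**2 + (-5)**3)*(-351) = (7 + 25 - 125)*(-351) = -93*(-351) = 32643)
(-51 + 83)*(-34) + L = (-51 + 83)*(-34) + 32643 = 32*(-34) + 32643 = -1088 + 32643 = 31555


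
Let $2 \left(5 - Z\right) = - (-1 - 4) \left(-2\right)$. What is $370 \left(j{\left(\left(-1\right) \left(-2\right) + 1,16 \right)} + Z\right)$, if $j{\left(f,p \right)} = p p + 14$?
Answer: $103600$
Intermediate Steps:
$Z = 10$ ($Z = 5 - \frac{- (-1 - 4) \left(-2\right)}{2} = 5 - \frac{\left(-1\right) \left(-5\right) \left(-2\right)}{2} = 5 - \frac{5 \left(-2\right)}{2} = 5 - -5 = 5 + 5 = 10$)
$j{\left(f,p \right)} = 14 + p^{2}$ ($j{\left(f,p \right)} = p^{2} + 14 = 14 + p^{2}$)
$370 \left(j{\left(\left(-1\right) \left(-2\right) + 1,16 \right)} + Z\right) = 370 \left(\left(14 + 16^{2}\right) + 10\right) = 370 \left(\left(14 + 256\right) + 10\right) = 370 \left(270 + 10\right) = 370 \cdot 280 = 103600$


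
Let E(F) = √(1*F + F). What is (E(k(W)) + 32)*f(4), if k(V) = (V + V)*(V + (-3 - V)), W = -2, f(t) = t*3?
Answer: 384 + 24*√6 ≈ 442.79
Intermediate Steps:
f(t) = 3*t
k(V) = -6*V (k(V) = (2*V)*(-3) = -6*V)
E(F) = √2*√F (E(F) = √(F + F) = √(2*F) = √2*√F)
(E(k(W)) + 32)*f(4) = (√2*√(-6*(-2)) + 32)*(3*4) = (√2*√12 + 32)*12 = (√2*(2*√3) + 32)*12 = (2*√6 + 32)*12 = (32 + 2*√6)*12 = 384 + 24*√6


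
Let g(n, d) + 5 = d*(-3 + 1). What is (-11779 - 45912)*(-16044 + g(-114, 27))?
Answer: 928998173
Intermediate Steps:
g(n, d) = -5 - 2*d (g(n, d) = -5 + d*(-3 + 1) = -5 + d*(-2) = -5 - 2*d)
(-11779 - 45912)*(-16044 + g(-114, 27)) = (-11779 - 45912)*(-16044 + (-5 - 2*27)) = -57691*(-16044 + (-5 - 54)) = -57691*(-16044 - 59) = -57691*(-16103) = 928998173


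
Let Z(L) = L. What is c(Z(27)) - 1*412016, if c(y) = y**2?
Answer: -411287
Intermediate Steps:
c(Z(27)) - 1*412016 = 27**2 - 1*412016 = 729 - 412016 = -411287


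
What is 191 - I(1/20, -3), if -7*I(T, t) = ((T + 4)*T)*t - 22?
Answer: 525757/2800 ≈ 187.77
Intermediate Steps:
I(T, t) = 22/7 - T*t*(4 + T)/7 (I(T, t) = -(((T + 4)*T)*t - 22)/7 = -(((4 + T)*T)*t - 22)/7 = -((T*(4 + T))*t - 22)/7 = -(T*t*(4 + T) - 22)/7 = -(-22 + T*t*(4 + T))/7 = 22/7 - T*t*(4 + T)/7)
191 - I(1/20, -3) = 191 - (22/7 - 4/7*(-3)/20 - ⅐*(-3)*(1/20)²) = 191 - (22/7 - 4/7*1/20*(-3) - ⅐*(-3)*(1/20)²) = 191 - (22/7 + 3/35 - ⅐*(-3)*1/400) = 191 - (22/7 + 3/35 + 3/2800) = 191 - 1*9043/2800 = 191 - 9043/2800 = 525757/2800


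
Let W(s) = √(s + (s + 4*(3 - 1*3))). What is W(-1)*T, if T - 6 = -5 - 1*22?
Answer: -21*I*√2 ≈ -29.698*I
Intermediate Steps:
T = -21 (T = 6 + (-5 - 1*22) = 6 + (-5 - 22) = 6 - 27 = -21)
W(s) = √2*√s (W(s) = √(s + (s + 4*(3 - 3))) = √(s + (s + 4*0)) = √(s + (s + 0)) = √(s + s) = √(2*s) = √2*√s)
W(-1)*T = (√2*√(-1))*(-21) = (√2*I)*(-21) = (I*√2)*(-21) = -21*I*√2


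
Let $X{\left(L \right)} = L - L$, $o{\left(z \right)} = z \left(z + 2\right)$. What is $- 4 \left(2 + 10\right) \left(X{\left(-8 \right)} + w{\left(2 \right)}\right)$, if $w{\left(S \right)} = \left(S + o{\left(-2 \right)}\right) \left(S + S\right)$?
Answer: $-384$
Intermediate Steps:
$o{\left(z \right)} = z \left(2 + z\right)$
$X{\left(L \right)} = 0$
$w{\left(S \right)} = 2 S^{2}$ ($w{\left(S \right)} = \left(S - 2 \left(2 - 2\right)\right) \left(S + S\right) = \left(S - 0\right) 2 S = \left(S + 0\right) 2 S = S 2 S = 2 S^{2}$)
$- 4 \left(2 + 10\right) \left(X{\left(-8 \right)} + w{\left(2 \right)}\right) = - 4 \left(2 + 10\right) \left(0 + 2 \cdot 2^{2}\right) = \left(-4\right) 12 \left(0 + 2 \cdot 4\right) = - 48 \left(0 + 8\right) = \left(-48\right) 8 = -384$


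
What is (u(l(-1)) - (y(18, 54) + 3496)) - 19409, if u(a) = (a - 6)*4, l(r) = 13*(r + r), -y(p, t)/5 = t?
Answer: -22763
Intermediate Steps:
y(p, t) = -5*t
l(r) = 26*r (l(r) = 13*(2*r) = 26*r)
u(a) = -24 + 4*a (u(a) = (-6 + a)*4 = -24 + 4*a)
(u(l(-1)) - (y(18, 54) + 3496)) - 19409 = ((-24 + 4*(26*(-1))) - (-5*54 + 3496)) - 19409 = ((-24 + 4*(-26)) - (-270 + 3496)) - 19409 = ((-24 - 104) - 1*3226) - 19409 = (-128 - 3226) - 19409 = -3354 - 19409 = -22763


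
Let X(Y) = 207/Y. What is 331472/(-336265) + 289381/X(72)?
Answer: 778461991864/7734095 ≈ 1.0065e+5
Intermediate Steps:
331472/(-336265) + 289381/X(72) = 331472/(-336265) + 289381/((207/72)) = 331472*(-1/336265) + 289381/((207*(1/72))) = -331472/336265 + 289381/(23/8) = -331472/336265 + 289381*(8/23) = -331472/336265 + 2315048/23 = 778461991864/7734095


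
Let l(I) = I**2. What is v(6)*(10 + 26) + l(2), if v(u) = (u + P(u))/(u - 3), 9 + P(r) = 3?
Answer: 4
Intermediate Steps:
P(r) = -6 (P(r) = -9 + 3 = -6)
v(u) = (-6 + u)/(-3 + u) (v(u) = (u - 6)/(u - 3) = (-6 + u)/(-3 + u))
v(6)*(10 + 26) + l(2) = ((-6 + 6)/(-3 + 6))*(10 + 26) + 2**2 = (0/3)*36 + 4 = ((1/3)*0)*36 + 4 = 0*36 + 4 = 0 + 4 = 4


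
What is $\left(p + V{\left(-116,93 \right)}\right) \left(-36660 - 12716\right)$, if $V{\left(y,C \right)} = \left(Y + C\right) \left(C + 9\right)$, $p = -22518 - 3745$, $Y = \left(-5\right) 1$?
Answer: $853562912$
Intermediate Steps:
$Y = -5$
$p = -26263$
$V{\left(y,C \right)} = \left(-5 + C\right) \left(9 + C\right)$ ($V{\left(y,C \right)} = \left(-5 + C\right) \left(C + 9\right) = \left(-5 + C\right) \left(9 + C\right)$)
$\left(p + V{\left(-116,93 \right)}\right) \left(-36660 - 12716\right) = \left(-26263 + \left(-45 + 93^{2} + 4 \cdot 93\right)\right) \left(-36660 - 12716\right) = \left(-26263 + \left(-45 + 8649 + 372\right)\right) \left(-49376\right) = \left(-26263 + 8976\right) \left(-49376\right) = \left(-17287\right) \left(-49376\right) = 853562912$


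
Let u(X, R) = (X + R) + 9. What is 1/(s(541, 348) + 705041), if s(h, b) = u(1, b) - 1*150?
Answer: 1/705249 ≈ 1.4179e-6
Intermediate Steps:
u(X, R) = 9 + R + X (u(X, R) = (R + X) + 9 = 9 + R + X)
s(h, b) = -140 + b (s(h, b) = (9 + b + 1) - 1*150 = (10 + b) - 150 = -140 + b)
1/(s(541, 348) + 705041) = 1/((-140 + 348) + 705041) = 1/(208 + 705041) = 1/705249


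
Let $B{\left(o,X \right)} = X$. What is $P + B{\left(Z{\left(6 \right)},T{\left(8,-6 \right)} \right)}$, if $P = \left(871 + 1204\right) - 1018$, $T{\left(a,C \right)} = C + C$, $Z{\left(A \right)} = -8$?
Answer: $1045$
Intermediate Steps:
$T{\left(a,C \right)} = 2 C$
$P = 1057$ ($P = 2075 - 1018 = 1057$)
$P + B{\left(Z{\left(6 \right)},T{\left(8,-6 \right)} \right)} = 1057 + 2 \left(-6\right) = 1057 - 12 = 1045$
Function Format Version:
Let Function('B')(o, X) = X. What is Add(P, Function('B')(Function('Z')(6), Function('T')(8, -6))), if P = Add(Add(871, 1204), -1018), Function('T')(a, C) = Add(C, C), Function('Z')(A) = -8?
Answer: 1045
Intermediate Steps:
Function('T')(a, C) = Mul(2, C)
P = 1057 (P = Add(2075, -1018) = 1057)
Add(P, Function('B')(Function('Z')(6), Function('T')(8, -6))) = Add(1057, Mul(2, -6)) = Add(1057, -12) = 1045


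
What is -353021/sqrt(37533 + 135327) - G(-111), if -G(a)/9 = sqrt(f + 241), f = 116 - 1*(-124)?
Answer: 9*sqrt(481) - 353021*sqrt(43215)/86430 ≈ -651.70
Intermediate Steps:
f = 240 (f = 116 + 124 = 240)
G(a) = -9*sqrt(481) (G(a) = -9*sqrt(240 + 241) = -9*sqrt(481))
-353021/sqrt(37533 + 135327) - G(-111) = -353021/sqrt(37533 + 135327) - (-9)*sqrt(481) = -353021*sqrt(43215)/86430 + 9*sqrt(481) = 9*sqrt(481) - 353021*sqrt(43215)/86430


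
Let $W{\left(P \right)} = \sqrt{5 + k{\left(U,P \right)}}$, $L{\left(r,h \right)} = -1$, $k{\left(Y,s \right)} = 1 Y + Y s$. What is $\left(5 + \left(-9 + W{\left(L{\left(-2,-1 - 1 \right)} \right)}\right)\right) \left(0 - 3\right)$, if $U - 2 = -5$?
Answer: $12 - 3 \sqrt{5} \approx 5.2918$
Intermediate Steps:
$U = -3$ ($U = 2 - 5 = -3$)
$k{\left(Y,s \right)} = Y + Y s$
$W{\left(P \right)} = \sqrt{2 - 3 P}$ ($W{\left(P \right)} = \sqrt{5 - 3 \left(1 + P\right)} = \sqrt{5 - \left(3 + 3 P\right)} = \sqrt{2 - 3 P}$)
$\left(5 + \left(-9 + W{\left(L{\left(-2,-1 - 1 \right)} \right)}\right)\right) \left(0 - 3\right) = \left(5 - \left(9 - \sqrt{2 - -3}\right)\right) \left(0 - 3\right) = \left(5 - \left(9 - \sqrt{2 + 3}\right)\right) \left(-3\right) = \left(5 - \left(9 - \sqrt{5}\right)\right) \left(-3\right) = \left(-4 + \sqrt{5}\right) \left(-3\right) = 12 - 3 \sqrt{5}$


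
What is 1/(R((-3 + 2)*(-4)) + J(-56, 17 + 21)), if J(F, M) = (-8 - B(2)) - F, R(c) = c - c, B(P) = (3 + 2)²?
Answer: 1/23 ≈ 0.043478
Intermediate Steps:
B(P) = 25 (B(P) = 5² = 25)
R(c) = 0
J(F, M) = -33 - F (J(F, M) = (-8 - 1*25) - F = (-8 - 25) - F = -33 - F)
1/(R((-3 + 2)*(-4)) + J(-56, 17 + 21)) = 1/(0 + (-33 - 1*(-56))) = 1/(0 + (-33 + 56)) = 1/(0 + 23) = 1/23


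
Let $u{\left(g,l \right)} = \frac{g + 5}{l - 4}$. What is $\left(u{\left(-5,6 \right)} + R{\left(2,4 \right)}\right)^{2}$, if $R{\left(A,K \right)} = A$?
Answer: $4$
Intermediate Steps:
$u{\left(g,l \right)} = \frac{5 + g}{-4 + l}$
$\left(u{\left(-5,6 \right)} + R{\left(2,4 \right)}\right)^{2} = \left(\frac{5 - 5}{-4 + 6} + 2\right)^{2} = \left(\frac{1}{2} \cdot 0 + 2\right)^{2} = \left(0 + 2\right)^{2} = 2^{2} = 4$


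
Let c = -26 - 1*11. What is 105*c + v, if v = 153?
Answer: -3732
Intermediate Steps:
c = -37 (c = -26 - 11 = -37)
105*c + v = 105*(-37) + 153 = -3885 + 153 = -3732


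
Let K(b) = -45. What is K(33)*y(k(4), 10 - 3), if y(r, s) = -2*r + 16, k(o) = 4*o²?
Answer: 5040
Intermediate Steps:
y(r, s) = 16 - 2*r
K(33)*y(k(4), 10 - 3) = -45*(16 - 8*4²) = -45*(16 - 8*16) = -45*(16 - 2*64) = -45*(16 - 128) = -45*(-112) = 5040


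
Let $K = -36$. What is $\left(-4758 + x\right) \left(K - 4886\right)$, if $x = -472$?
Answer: $25742060$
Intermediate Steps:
$\left(-4758 + x\right) \left(K - 4886\right) = \left(-4758 - 472\right) \left(-36 - 4886\right) = \left(-5230\right) \left(-4922\right) = 25742060$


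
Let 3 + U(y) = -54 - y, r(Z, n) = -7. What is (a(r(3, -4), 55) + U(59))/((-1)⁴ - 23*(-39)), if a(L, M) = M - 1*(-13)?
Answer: -24/449 ≈ -0.053452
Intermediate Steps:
a(L, M) = 13 + M (a(L, M) = M + 13 = 13 + M)
U(y) = -57 - y (U(y) = -3 + (-54 - y) = -57 - y)
(a(r(3, -4), 55) + U(59))/((-1)⁴ - 23*(-39)) = ((13 + 55) + (-57 - 1*59))/((-1)⁴ - 23*(-39)) = (68 + (-57 - 59))/(1 + 897) = (68 - 116)/898 = -48*1/898 = -24/449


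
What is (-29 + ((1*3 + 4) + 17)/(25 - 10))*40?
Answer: -1096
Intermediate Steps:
(-29 + ((1*3 + 4) + 17)/(25 - 10))*40 = (-29 + ((3 + 4) + 17)/15)*40 = (-29 + (7 + 17)*(1/15))*40 = (-29 + 24*(1/15))*40 = (-29 + 8/5)*40 = -137/5*40 = -1096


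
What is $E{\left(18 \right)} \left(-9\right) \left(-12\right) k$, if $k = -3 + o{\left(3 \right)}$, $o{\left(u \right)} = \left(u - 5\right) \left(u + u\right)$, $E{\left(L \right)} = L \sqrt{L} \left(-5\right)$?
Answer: $437400 \sqrt{2} \approx 6.1858 \cdot 10^{5}$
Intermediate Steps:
$E{\left(L \right)} = - 5 L^{\frac{3}{2}}$ ($E{\left(L \right)} = L^{\frac{3}{2}} \left(-5\right) = - 5 L^{\frac{3}{2}}$)
$o{\left(u \right)} = 2 u \left(-5 + u\right)$ ($o{\left(u \right)} = \left(-5 + u\right) 2 u = 2 u \left(-5 + u\right)$)
$k = -15$ ($k = -3 + 2 \cdot 3 \left(-5 + 3\right) = -3 + 2 \cdot 3 \left(-2\right) = -3 - 12 = -15$)
$E{\left(18 \right)} \left(-9\right) \left(-12\right) k = - 5 \cdot 18^{\frac{3}{2}} \left(-9\right) \left(-12\right) \left(-15\right) = - 5 \cdot 54 \sqrt{2} \cdot 108 \left(-15\right) = - 270 \sqrt{2} \left(-1620\right) = 437400 \sqrt{2}$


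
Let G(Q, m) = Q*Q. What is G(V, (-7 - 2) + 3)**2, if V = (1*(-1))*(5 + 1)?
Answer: 1296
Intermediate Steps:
V = -6 (V = -1*6 = -6)
G(Q, m) = Q**2
G(V, (-7 - 2) + 3)**2 = ((-6)**2)**2 = 36**2 = 1296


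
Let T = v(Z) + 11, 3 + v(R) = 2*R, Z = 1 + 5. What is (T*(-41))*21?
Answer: -17220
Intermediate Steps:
Z = 6
v(R) = -3 + 2*R
T = 20 (T = (-3 + 2*6) + 11 = (-3 + 12) + 11 = 9 + 11 = 20)
(T*(-41))*21 = (20*(-41))*21 = -820*21 = -17220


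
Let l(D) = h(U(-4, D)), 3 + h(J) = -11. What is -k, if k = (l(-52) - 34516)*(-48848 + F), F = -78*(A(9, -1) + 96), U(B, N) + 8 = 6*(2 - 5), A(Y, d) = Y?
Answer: -1969522140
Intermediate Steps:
U(B, N) = -26 (U(B, N) = -8 + 6*(2 - 5) = -8 + 6*(-3) = -8 - 18 = -26)
h(J) = -14 (h(J) = -3 - 11 = -14)
l(D) = -14
F = -8190 (F = -78*(9 + 96) = -78*105 = -8190)
k = 1969522140 (k = (-14 - 34516)*(-48848 - 8190) = -34530*(-57038) = 1969522140)
-k = -1*1969522140 = -1969522140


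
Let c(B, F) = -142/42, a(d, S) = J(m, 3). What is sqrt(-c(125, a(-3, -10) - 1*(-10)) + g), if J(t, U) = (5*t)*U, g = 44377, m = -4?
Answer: 2*sqrt(4892937)/21 ≈ 210.67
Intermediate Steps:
J(t, U) = 5*U*t
a(d, S) = -60 (a(d, S) = 5*3*(-4) = -60)
c(B, F) = -71/21 (c(B, F) = -142*1/42 = -71/21)
sqrt(-c(125, a(-3, -10) - 1*(-10)) + g) = sqrt(-1*(-71/21) + 44377) = sqrt(71/21 + 44377) = sqrt(931988/21) = 2*sqrt(4892937)/21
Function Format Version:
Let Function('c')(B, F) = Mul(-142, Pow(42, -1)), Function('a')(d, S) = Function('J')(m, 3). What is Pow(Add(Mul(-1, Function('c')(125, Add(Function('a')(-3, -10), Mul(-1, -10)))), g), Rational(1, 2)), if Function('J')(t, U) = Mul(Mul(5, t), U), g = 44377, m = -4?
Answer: Mul(Rational(2, 21), Pow(4892937, Rational(1, 2))) ≈ 210.67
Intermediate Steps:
Function('J')(t, U) = Mul(5, U, t)
Function('a')(d, S) = -60 (Function('a')(d, S) = Mul(5, 3, -4) = -60)
Function('c')(B, F) = Rational(-71, 21) (Function('c')(B, F) = Mul(-142, Rational(1, 42)) = Rational(-71, 21))
Pow(Add(Mul(-1, Function('c')(125, Add(Function('a')(-3, -10), Mul(-1, -10)))), g), Rational(1, 2)) = Pow(Add(Mul(-1, Rational(-71, 21)), 44377), Rational(1, 2)) = Pow(Add(Rational(71, 21), 44377), Rational(1, 2)) = Pow(Rational(931988, 21), Rational(1, 2)) = Mul(Rational(2, 21), Pow(4892937, Rational(1, 2)))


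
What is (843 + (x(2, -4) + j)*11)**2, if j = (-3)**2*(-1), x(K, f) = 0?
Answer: 553536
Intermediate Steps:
j = -9 (j = 9*(-1) = -9)
(843 + (x(2, -4) + j)*11)**2 = (843 + (0 - 9)*11)**2 = (843 - 9*11)**2 = (843 - 99)**2 = 744**2 = 553536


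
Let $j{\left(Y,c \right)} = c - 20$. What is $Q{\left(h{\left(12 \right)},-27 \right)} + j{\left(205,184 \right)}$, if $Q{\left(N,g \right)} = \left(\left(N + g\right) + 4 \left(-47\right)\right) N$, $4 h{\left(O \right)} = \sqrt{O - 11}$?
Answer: $\frac{1765}{16} \approx 110.31$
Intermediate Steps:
$j{\left(Y,c \right)} = -20 + c$ ($j{\left(Y,c \right)} = c - 20 = -20 + c$)
$h{\left(O \right)} = \frac{\sqrt{-11 + O}}{4}$ ($h{\left(O \right)} = \frac{\sqrt{O - 11}}{4} = \frac{\sqrt{-11 + O}}{4}$)
$Q{\left(N,g \right)} = N \left(-188 + N + g\right)$ ($Q{\left(N,g \right)} = \left(\left(N + g\right) - 188\right) N = \left(-188 + N + g\right) N = N \left(-188 + N + g\right)$)
$Q{\left(h{\left(12 \right)},-27 \right)} + j{\left(205,184 \right)} = \frac{\sqrt{-11 + 12}}{4} \left(-188 + \frac{\sqrt{-11 + 12}}{4} - 27\right) + \left(-20 + 184\right) = \frac{\sqrt{1}}{4} \left(-188 + \frac{\sqrt{1}}{4} - 27\right) + 164 = \frac{1}{4} \cdot 1 \left(-188 + \frac{1}{4} \cdot 1 - 27\right) + 164 = \frac{-188 + \frac{1}{4} - 27}{4} + 164 = \frac{1}{4} \left(- \frac{859}{4}\right) + 164 = - \frac{859}{16} + 164 = \frac{1765}{16}$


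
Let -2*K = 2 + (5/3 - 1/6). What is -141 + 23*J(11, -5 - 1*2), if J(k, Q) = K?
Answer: -725/4 ≈ -181.25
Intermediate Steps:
K = -7/4 (K = -(2 + (5/3 - 1/6))/2 = -(2 + 3/2)/2 = -1/2*7/2 = -7/4 ≈ -1.7500)
J(k, Q) = -7/4
-141 + 23*J(11, -5 - 1*2) = -141 + 23*(-7/4) = -141 - 161/4 = -725/4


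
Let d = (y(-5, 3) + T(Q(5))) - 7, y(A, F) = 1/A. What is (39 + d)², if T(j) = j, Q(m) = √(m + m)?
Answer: 25531/25 + 318*√10/5 ≈ 1222.4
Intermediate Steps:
Q(m) = √2*√m (Q(m) = √(2*m) = √2*√m)
d = -36/5 + √10 (d = (1/(-5) + √2*√5) - 7 = (-⅕ + √10) - 7 = -36/5 + √10 ≈ -4.0377)
(39 + d)² = (39 + (-36/5 + √10))² = (159/5 + √10)²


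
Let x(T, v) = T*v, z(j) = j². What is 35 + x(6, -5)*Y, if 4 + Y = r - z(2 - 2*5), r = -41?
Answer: 3305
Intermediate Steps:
Y = -109 (Y = -4 + (-41 - (2 - 2*5)²) = -4 + (-41 - (2 - 10)²) = -4 + (-41 - 1*(-8)²) = -4 + (-41 - 1*64) = -4 + (-41 - 64) = -4 - 105 = -109)
35 + x(6, -5)*Y = 35 + (6*(-5))*(-109) = 35 - 30*(-109) = 35 + 3270 = 3305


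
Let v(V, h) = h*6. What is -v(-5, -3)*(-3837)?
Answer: -69066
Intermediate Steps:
v(V, h) = 6*h
-v(-5, -3)*(-3837) = -6*(-3)*(-3837) = -1*(-18)*(-3837) = 18*(-3837) = -69066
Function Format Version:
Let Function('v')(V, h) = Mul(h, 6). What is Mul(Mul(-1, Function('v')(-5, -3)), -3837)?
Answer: -69066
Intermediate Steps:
Function('v')(V, h) = Mul(6, h)
Mul(Mul(-1, Function('v')(-5, -3)), -3837) = Mul(Mul(-1, Mul(6, -3)), -3837) = Mul(Mul(-1, -18), -3837) = Mul(18, -3837) = -69066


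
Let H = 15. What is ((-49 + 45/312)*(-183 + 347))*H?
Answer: -3124815/26 ≈ -1.2019e+5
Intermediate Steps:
((-49 + 45/312)*(-183 + 347))*H = ((-49 + 45/312)*(-183 + 347))*15 = ((-49 + 45*(1/312))*164)*15 = ((-49 + 15/104)*164)*15 = -5081/104*164*15 = -208321/26*15 = -3124815/26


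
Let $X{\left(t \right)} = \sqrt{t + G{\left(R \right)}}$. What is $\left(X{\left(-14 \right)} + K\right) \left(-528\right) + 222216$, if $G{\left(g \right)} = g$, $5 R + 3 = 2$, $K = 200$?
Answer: $116616 - \frac{528 i \sqrt{355}}{5} \approx 1.1662 \cdot 10^{5} - 1989.7 i$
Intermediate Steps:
$R = - \frac{1}{5}$ ($R = - \frac{3}{5} + \frac{1}{5} \cdot 2 = - \frac{3}{5} + \frac{2}{5} = - \frac{1}{5} \approx -0.2$)
$X{\left(t \right)} = \sqrt{- \frac{1}{5} + t}$ ($X{\left(t \right)} = \sqrt{t - \frac{1}{5}} = \sqrt{- \frac{1}{5} + t}$)
$\left(X{\left(-14 \right)} + K\right) \left(-528\right) + 222216 = \left(\frac{\sqrt{-5 + 25 \left(-14\right)}}{5} + 200\right) \left(-528\right) + 222216 = \left(\frac{\sqrt{-5 - 350}}{5} + 200\right) \left(-528\right) + 222216 = \left(\frac{\sqrt{-355}}{5} + 200\right) \left(-528\right) + 222216 = \left(\frac{i \sqrt{355}}{5} + 200\right) \left(-528\right) + 222216 = \left(200 + \frac{i \sqrt{355}}{5}\right) \left(-528\right) + 222216 = \left(-105600 - \frac{528 i \sqrt{355}}{5}\right) + 222216 = 116616 - \frac{528 i \sqrt{355}}{5}$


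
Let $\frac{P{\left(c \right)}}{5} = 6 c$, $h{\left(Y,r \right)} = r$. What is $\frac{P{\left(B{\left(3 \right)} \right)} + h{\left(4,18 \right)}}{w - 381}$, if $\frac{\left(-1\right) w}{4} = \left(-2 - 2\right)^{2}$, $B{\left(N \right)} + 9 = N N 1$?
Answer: $- \frac{18}{445} \approx -0.040449$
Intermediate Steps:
$B{\left(N \right)} = -9 + N^{2}$ ($B{\left(N \right)} = -9 + N N 1 = -9 + N^{2} \cdot 1 = -9 + N^{2}$)
$w = -64$ ($w = - 4 \left(-2 - 2\right)^{2} = - 4 \left(-4\right)^{2} = \left(-4\right) 16 = -64$)
$P{\left(c \right)} = 30 c$ ($P{\left(c \right)} = 5 \cdot 6 c = 30 c$)
$\frac{P{\left(B{\left(3 \right)} \right)} + h{\left(4,18 \right)}}{w - 381} = \frac{30 \left(-9 + 3^{2}\right) + 18}{-64 - 381} = \frac{30 \left(-9 + 9\right) + 18}{-445} = \left(30 \cdot 0 + 18\right) \left(- \frac{1}{445}\right) = \left(0 + 18\right) \left(- \frac{1}{445}\right) = 18 \left(- \frac{1}{445}\right) = - \frac{18}{445}$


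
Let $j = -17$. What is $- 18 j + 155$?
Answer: $461$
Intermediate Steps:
$- 18 j + 155 = \left(-18\right) \left(-17\right) + 155 = 306 + 155 = 461$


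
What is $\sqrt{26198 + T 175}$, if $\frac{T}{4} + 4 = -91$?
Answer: $3 i \sqrt{4478} \approx 200.75 i$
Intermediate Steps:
$T = -380$ ($T = -16 + 4 \left(-91\right) = -16 - 364 = -380$)
$\sqrt{26198 + T 175} = \sqrt{26198 - 66500} = \sqrt{-40302} = 3 i \sqrt{4478}$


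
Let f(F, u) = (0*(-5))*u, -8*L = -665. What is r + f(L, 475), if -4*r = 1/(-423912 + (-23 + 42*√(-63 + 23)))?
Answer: 84787/143776763828 + 21*I*√10/179720954785 ≈ 5.8971e-7 + 3.6951e-10*I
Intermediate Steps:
L = 665/8 (L = -⅛*(-665) = 665/8 ≈ 83.125)
f(F, u) = 0 (f(F, u) = 0*u = 0)
r = -1/(4*(-423935 + 84*I*√10)) (r = -1/(4*(-423912 + (-23 + 42*√(-63 + 23)))) = -1/(4*(-423912 + (-23 + 42*√(-40)))) = -1/(4*(-423912 + (-23 + 42*(2*I*√10)))) = -1/(4*(-423912 + (-23 + 84*I*√10))) = -1/(4*(-423935 + 84*I*√10)) ≈ 5.8971e-7 + 3.6951e-10*I)
r + f(L, 475) = (84787/143776763828 + 21*I*√10/179720954785) + 0 = 84787/143776763828 + 21*I*√10/179720954785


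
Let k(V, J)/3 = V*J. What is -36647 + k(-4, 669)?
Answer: -44675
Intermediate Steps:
k(V, J) = 3*J*V (k(V, J) = 3*(V*J) = 3*(J*V) = 3*J*V)
-36647 + k(-4, 669) = -36647 + 3*669*(-4) = -36647 - 8028 = -44675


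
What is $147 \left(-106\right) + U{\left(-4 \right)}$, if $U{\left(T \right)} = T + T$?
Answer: $-15590$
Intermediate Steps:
$U{\left(T \right)} = 2 T$
$147 \left(-106\right) + U{\left(-4 \right)} = 147 \left(-106\right) + 2 \left(-4\right) = -15582 - 8 = -15590$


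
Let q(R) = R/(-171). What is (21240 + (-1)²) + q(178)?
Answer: 3632033/171 ≈ 21240.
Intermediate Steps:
q(R) = -R/171 (q(R) = R*(-1/171) = -R/171)
(21240 + (-1)²) + q(178) = (21240 + (-1)²) - 1/171*178 = (21240 + 1) - 178/171 = 21241 - 178/171 = 3632033/171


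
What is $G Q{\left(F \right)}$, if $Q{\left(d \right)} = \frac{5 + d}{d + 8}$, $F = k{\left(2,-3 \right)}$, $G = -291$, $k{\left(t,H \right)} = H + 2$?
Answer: $- \frac{1164}{7} \approx -166.29$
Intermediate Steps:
$k{\left(t,H \right)} = 2 + H$
$F = -1$ ($F = 2 - 3 = -1$)
$Q{\left(d \right)} = \frac{5 + d}{8 + d}$
$G Q{\left(F \right)} = - 291 \frac{5 - 1}{8 - 1} = - 291 \cdot \frac{1}{7} \cdot 4 = \left(-291\right) \frac{4}{7} = - \frac{1164}{7}$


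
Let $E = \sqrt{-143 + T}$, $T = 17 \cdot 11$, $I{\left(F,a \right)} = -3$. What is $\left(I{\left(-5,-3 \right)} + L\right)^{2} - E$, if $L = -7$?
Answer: $100 - 2 \sqrt{11} \approx 93.367$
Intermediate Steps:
$T = 187$
$E = 2 \sqrt{11}$ ($E = \sqrt{-143 + 187} = \sqrt{44} = 2 \sqrt{11} \approx 6.6332$)
$\left(I{\left(-5,-3 \right)} + L\right)^{2} - E = \left(-3 - 7\right)^{2} - 2 \sqrt{11} = \left(-10\right)^{2} - 2 \sqrt{11} = 100 - 2 \sqrt{11}$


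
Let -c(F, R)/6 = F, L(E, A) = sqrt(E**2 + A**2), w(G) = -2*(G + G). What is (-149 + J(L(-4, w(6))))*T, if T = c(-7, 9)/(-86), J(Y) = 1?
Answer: 3108/43 ≈ 72.279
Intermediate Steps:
w(G) = -4*G
L(E, A) = sqrt(A**2 + E**2)
c(F, R) = -6*F
T = -21/43 (T = -6*(-7)/(-86) = 42*(-1/86) = -21/43 ≈ -0.48837)
(-149 + J(L(-4, w(6))))*T = (-149 + 1)*(-21/43) = -148*(-21/43) = 3108/43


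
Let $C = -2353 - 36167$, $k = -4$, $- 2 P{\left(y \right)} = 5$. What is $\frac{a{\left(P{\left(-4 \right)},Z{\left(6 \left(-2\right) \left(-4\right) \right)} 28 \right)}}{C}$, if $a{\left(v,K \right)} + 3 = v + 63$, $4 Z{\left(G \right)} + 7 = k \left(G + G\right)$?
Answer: $- \frac{23}{15408} \approx -0.0014927$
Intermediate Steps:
$P{\left(y \right)} = - \frac{5}{2}$ ($P{\left(y \right)} = \left(- \frac{1}{2}\right) 5 = - \frac{5}{2}$)
$C = -38520$
$Z{\left(G \right)} = - \frac{7}{4} - 2 G$ ($Z{\left(G \right)} = - \frac{7}{4} + \frac{\left(-4\right) \left(G + G\right)}{4} = - \frac{7}{4} + \frac{\left(-4\right) 2 G}{4} = - \frac{7}{4} + \frac{\left(-8\right) G}{4} = - \frac{7}{4} - 2 G$)
$a{\left(v,K \right)} = 60 + v$ ($a{\left(v,K \right)} = -3 + \left(v + 63\right) = -3 + \left(63 + v\right) = 60 + v$)
$\frac{a{\left(P{\left(-4 \right)},Z{\left(6 \left(-2\right) \left(-4\right) \right)} 28 \right)}}{C} = \frac{60 - \frac{5}{2}}{-38520} = \frac{115}{2} \left(- \frac{1}{38520}\right) = - \frac{23}{15408}$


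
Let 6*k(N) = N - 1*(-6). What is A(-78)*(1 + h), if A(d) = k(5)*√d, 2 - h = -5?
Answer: 44*I*√78/3 ≈ 129.53*I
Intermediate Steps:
h = 7 (h = 2 - 1*(-5) = 2 + 5 = 7)
k(N) = 1 + N/6 (k(N) = (N - 1*(-6))/6 = (N + 6)/6 = (6 + N)/6 = 1 + N/6)
A(d) = 11*√d/6 (A(d) = (1 + (⅙)*5)*√d = (1 + ⅚)*√d = 11*√d/6)
A(-78)*(1 + h) = (11*√(-78)/6)*(1 + 7) = (11*(I*√78)/6)*8 = (11*I*√78/6)*8 = 44*I*√78/3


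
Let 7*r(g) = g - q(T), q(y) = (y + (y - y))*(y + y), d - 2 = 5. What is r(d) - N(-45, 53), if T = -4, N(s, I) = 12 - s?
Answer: -424/7 ≈ -60.571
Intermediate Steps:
d = 7 (d = 2 + 5 = 7)
q(y) = 2*y² (q(y) = (y + 0)*(2*y) = y*(2*y) = 2*y²)
r(g) = -32/7 + g/7 (r(g) = (g - 2*(-4)²)/7 = (g - 2*16)/7 = (g - 1*32)/7 = (g - 32)/7 = (-32 + g)/7 = -32/7 + g/7)
r(d) - N(-45, 53) = (-32/7 + (⅐)*7) - (12 - 1*(-45)) = (-32/7 + 1) - (12 + 45) = -25/7 - 1*57 = -25/7 - 57 = -424/7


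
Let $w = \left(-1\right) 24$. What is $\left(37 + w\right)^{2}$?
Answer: $169$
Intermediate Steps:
$w = -24$
$\left(37 + w\right)^{2} = \left(37 - 24\right)^{2} = 13^{2} = 169$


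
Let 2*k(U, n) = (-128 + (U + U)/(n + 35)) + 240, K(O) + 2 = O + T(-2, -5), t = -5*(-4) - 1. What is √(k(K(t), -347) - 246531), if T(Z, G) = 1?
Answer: I*√166617139/26 ≈ 496.46*I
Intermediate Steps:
t = 19 (t = 20 - 1 = 19)
K(O) = -1 + O (K(O) = -2 + (O + 1) = -2 + (1 + O) = -1 + O)
k(U, n) = 56 + U/(35 + n) (k(U, n) = ((-128 + (U + U)/(n + 35)) + 240)/2 = ((-128 + (2*U)/(35 + n)) + 240)/2 = ((-128 + 2*U/(35 + n)) + 240)/2 = (112 + 2*U/(35 + n))/2 = 56 + U/(35 + n))
√(k(K(t), -347) - 246531) = √((1960 + (-1 + 19) + 56*(-347))/(35 - 347) - 246531) = √((1960 + 18 - 19432)/(-312) - 246531) = √(-1/312*(-17454) - 246531) = √(2909/52 - 246531) = √(-12816703/52) = I*√166617139/26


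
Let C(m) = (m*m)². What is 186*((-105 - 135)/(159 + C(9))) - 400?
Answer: -5693/14 ≈ -406.64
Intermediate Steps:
C(m) = m⁴ (C(m) = (m²)² = m⁴)
186*((-105 - 135)/(159 + C(9))) - 400 = 186*((-105 - 135)/(159 + 9⁴)) - 400 = 186*(-240/(159 + 6561)) - 400 = 186*(-240/6720) - 400 = 186*(-240*1/6720) - 400 = 186*(-1/28) - 400 = -93/14 - 400 = -5693/14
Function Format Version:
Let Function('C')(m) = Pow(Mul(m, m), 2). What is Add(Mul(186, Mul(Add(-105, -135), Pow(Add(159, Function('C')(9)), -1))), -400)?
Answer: Rational(-5693, 14) ≈ -406.64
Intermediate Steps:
Function('C')(m) = Pow(m, 4) (Function('C')(m) = Pow(Pow(m, 2), 2) = Pow(m, 4))
Add(Mul(186, Mul(Add(-105, -135), Pow(Add(159, Function('C')(9)), -1))), -400) = Add(Mul(186, Mul(Add(-105, -135), Pow(Add(159, Pow(9, 4)), -1))), -400) = Add(Mul(186, Mul(-240, Pow(Add(159, 6561), -1))), -400) = Add(Mul(186, Mul(-240, Pow(6720, -1))), -400) = Add(Mul(186, Mul(-240, Rational(1, 6720))), -400) = Add(Mul(186, Rational(-1, 28)), -400) = Add(Rational(-93, 14), -400) = Rational(-5693, 14)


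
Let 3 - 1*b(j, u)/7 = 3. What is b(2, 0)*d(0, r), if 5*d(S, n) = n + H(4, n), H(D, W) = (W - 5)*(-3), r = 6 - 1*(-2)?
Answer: 0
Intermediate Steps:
b(j, u) = 0 (b(j, u) = 21 - 7*3 = 21 - 21 = 0)
r = 8 (r = 6 + 2 = 8)
H(D, W) = 15 - 3*W (H(D, W) = (-5 + W)*(-3) = 15 - 3*W)
d(S, n) = 3 - 2*n/5 (d(S, n) = (n + (15 - 3*n))/5 = (15 - 2*n)/5 = 3 - 2*n/5)
b(2, 0)*d(0, r) = 0*(3 - ⅖*8) = 0*(3 - 16/5) = 0*(-⅕) = 0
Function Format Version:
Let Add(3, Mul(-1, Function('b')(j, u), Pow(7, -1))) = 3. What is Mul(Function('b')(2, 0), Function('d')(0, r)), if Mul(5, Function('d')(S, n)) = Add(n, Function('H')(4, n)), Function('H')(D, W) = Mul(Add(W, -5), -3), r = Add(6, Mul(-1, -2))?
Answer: 0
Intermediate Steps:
Function('b')(j, u) = 0 (Function('b')(j, u) = Add(21, Mul(-7, 3)) = Add(21, -21) = 0)
r = 8 (r = Add(6, 2) = 8)
Function('H')(D, W) = Add(15, Mul(-3, W)) (Function('H')(D, W) = Mul(Add(-5, W), -3) = Add(15, Mul(-3, W)))
Function('d')(S, n) = Add(3, Mul(Rational(-2, 5), n)) (Function('d')(S, n) = Mul(Rational(1, 5), Add(n, Add(15, Mul(-3, n)))) = Mul(Rational(1, 5), Add(15, Mul(-2, n))) = Add(3, Mul(Rational(-2, 5), n)))
Mul(Function('b')(2, 0), Function('d')(0, r)) = Mul(0, Add(3, Mul(Rational(-2, 5), 8))) = Mul(0, Add(3, Rational(-16, 5))) = Mul(0, Rational(-1, 5)) = 0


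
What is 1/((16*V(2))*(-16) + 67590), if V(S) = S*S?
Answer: 1/66566 ≈ 1.5023e-5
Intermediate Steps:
V(S) = S²
1/((16*V(2))*(-16) + 67590) = 1/((16*2²)*(-16) + 67590) = 1/((16*4)*(-16) + 67590) = 1/(64*(-16) + 67590) = 1/(-1024 + 67590) = 1/66566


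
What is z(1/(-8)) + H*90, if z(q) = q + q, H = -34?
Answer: -12241/4 ≈ -3060.3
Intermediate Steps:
z(q) = 2*q
z(1/(-8)) + H*90 = 2/(-8) - 34*90 = 2*(-⅛) - 3060 = -¼ - 3060 = -12241/4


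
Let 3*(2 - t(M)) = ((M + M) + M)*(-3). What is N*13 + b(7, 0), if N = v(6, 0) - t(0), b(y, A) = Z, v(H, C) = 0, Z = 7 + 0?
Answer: -19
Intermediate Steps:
Z = 7
b(y, A) = 7
t(M) = 2 + 3*M (t(M) = 2 - ((M + M) + M)*(-3)/3 = 2 - (2*M + M)*(-3)/3 = 2 - 3*M*(-3)/3 = 2 - (-3)*M = 2 + 3*M)
N = -2 (N = 0 - (2 + 3*0) = 0 - (2 + 0) = 0 - 1*2 = 0 - 2 = -2)
N*13 + b(7, 0) = -2*13 + 7 = -26 + 7 = -19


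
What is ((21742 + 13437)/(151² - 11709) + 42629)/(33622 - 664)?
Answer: 52541783/40618904 ≈ 1.2935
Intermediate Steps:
((21742 + 13437)/(151² - 11709) + 42629)/(33622 - 664) = (35179/(22801 - 11709) + 42629)/32958 = (35179/11092 + 42629)*(1/32958) = (472876047/11092)*(1/32958) = 52541783/40618904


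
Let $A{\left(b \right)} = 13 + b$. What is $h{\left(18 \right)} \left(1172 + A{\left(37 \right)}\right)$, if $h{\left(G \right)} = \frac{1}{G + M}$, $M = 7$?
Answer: $\frac{1222}{25} \approx 48.88$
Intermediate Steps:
$h{\left(G \right)} = \frac{1}{7 + G}$ ($h{\left(G \right)} = \frac{1}{G + 7} = \frac{1}{7 + G}$)
$h{\left(18 \right)} \left(1172 + A{\left(37 \right)}\right) = \frac{1172 + \left(13 + 37\right)}{7 + 18} = \frac{1172 + 50}{25} = \frac{1}{25} \cdot 1222 = \frac{1222}{25}$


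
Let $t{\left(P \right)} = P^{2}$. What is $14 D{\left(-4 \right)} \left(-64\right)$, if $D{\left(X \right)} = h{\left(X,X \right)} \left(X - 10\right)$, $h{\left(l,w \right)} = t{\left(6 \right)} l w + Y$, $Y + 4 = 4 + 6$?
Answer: $7300608$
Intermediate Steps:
$Y = 6$ ($Y = -4 + \left(4 + 6\right) = -4 + 10 = 6$)
$h{\left(l,w \right)} = 6 + 36 l w$ ($h{\left(l,w \right)} = 6^{2} l w + 6 = 36 l w + 6 = 6 + 36 l w$)
$D{\left(X \right)} = \left(-10 + X\right) \left(6 + 36 X^{2}\right)$ ($D{\left(X \right)} = \left(6 + 36 X X\right) \left(X - 10\right) = \left(6 + 36 X^{2}\right) \left(-10 + X\right) = \left(-10 + X\right) \left(6 + 36 X^{2}\right)$)
$14 D{\left(-4 \right)} \left(-64\right) = 14 \cdot 6 \left(1 + 6 \left(-4\right)^{2}\right) \left(-10 - 4\right) \left(-64\right) = 14 \cdot 6 \left(1 + 6 \cdot 16\right) \left(-14\right) \left(-64\right) = 14 \cdot 6 \left(1 + 96\right) \left(-14\right) \left(-64\right) = 14 \cdot 6 \cdot 97 \left(-14\right) \left(-64\right) = 14 \left(-8148\right) \left(-64\right) = \left(-114072\right) \left(-64\right) = 7300608$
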